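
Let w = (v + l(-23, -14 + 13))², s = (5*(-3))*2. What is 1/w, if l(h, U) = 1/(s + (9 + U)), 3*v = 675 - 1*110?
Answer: 4356/154430329 ≈ 2.8207e-5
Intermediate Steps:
v = 565/3 (v = (675 - 1*110)/3 = (675 - 110)/3 = (⅓)*565 = 565/3 ≈ 188.33)
s = -30 (s = -15*2 = -30)
l(h, U) = 1/(-21 + U) (l(h, U) = 1/(-30 + (9 + U)) = 1/(-21 + U))
w = 154430329/4356 (w = (565/3 + 1/(-21 + (-14 + 13)))² = (565/3 + 1/(-21 - 1))² = (565/3 + 1/(-22))² = (565/3 - 1/22)² = (12427/66)² = 154430329/4356 ≈ 35452.)
1/w = 1/(154430329/4356) = 4356/154430329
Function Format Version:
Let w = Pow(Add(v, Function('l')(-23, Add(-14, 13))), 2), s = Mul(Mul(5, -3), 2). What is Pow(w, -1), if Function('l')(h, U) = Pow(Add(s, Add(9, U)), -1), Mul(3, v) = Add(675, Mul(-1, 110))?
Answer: Rational(4356, 154430329) ≈ 2.8207e-5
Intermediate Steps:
v = Rational(565, 3) (v = Mul(Rational(1, 3), Add(675, Mul(-1, 110))) = Mul(Rational(1, 3), Add(675, -110)) = Mul(Rational(1, 3), 565) = Rational(565, 3) ≈ 188.33)
s = -30 (s = Mul(-15, 2) = -30)
Function('l')(h, U) = Pow(Add(-21, U), -1) (Function('l')(h, U) = Pow(Add(-30, Add(9, U)), -1) = Pow(Add(-21, U), -1))
w = Rational(154430329, 4356) (w = Pow(Add(Rational(565, 3), Pow(Add(-21, Add(-14, 13)), -1)), 2) = Pow(Add(Rational(565, 3), Pow(Add(-21, -1), -1)), 2) = Pow(Add(Rational(565, 3), Pow(-22, -1)), 2) = Pow(Add(Rational(565, 3), Rational(-1, 22)), 2) = Pow(Rational(12427, 66), 2) = Rational(154430329, 4356) ≈ 35452.)
Pow(w, -1) = Pow(Rational(154430329, 4356), -1) = Rational(4356, 154430329)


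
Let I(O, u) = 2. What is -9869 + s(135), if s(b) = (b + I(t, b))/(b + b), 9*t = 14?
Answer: -2664493/270 ≈ -9868.5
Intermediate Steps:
t = 14/9 (t = (1/9)*14 = 14/9 ≈ 1.5556)
s(b) = (2 + b)/(2*b) (s(b) = (b + 2)/(b + b) = (2 + b)/((2*b)) = (2 + b)*(1/(2*b)) = (2 + b)/(2*b))
-9869 + s(135) = -9869 + (1/2)*(2 + 135)/135 = -9869 + (1/2)*(1/135)*137 = -9869 + 137/270 = -2664493/270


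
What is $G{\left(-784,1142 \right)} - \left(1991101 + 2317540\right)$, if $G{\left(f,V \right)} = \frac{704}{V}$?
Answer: $- \frac{2460233659}{571} \approx -4.3086 \cdot 10^{6}$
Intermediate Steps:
$G{\left(-784,1142 \right)} - \left(1991101 + 2317540\right) = \frac{704}{1142} - \left(1991101 + 2317540\right) = 704 \cdot \frac{1}{1142} - 4308641 = \frac{352}{571} - 4308641 = - \frac{2460233659}{571}$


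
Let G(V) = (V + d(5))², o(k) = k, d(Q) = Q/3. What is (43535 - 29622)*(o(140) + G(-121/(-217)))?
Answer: 854659506572/423801 ≈ 2.0167e+6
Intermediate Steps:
d(Q) = Q/3 (d(Q) = Q*(⅓) = Q/3)
G(V) = (5/3 + V)² (G(V) = (V + (⅓)*5)² = (V + 5/3)² = (5/3 + V)²)
(43535 - 29622)*(o(140) + G(-121/(-217))) = (43535 - 29622)*(140 + (5 + 3*(-121/(-217)))²/9) = 13913*(140 + (5 + 3*(-121*(-1/217)))²/9) = 13913*(140 + (5 + 3*(121/217))²/9) = 13913*(140 + (5 + 363/217)²/9) = 13913*(140 + (1448/217)²/9) = 13913*(140 + (⅑)*(2096704/47089)) = 13913*(140 + 2096704/423801) = 13913*(61428844/423801) = 854659506572/423801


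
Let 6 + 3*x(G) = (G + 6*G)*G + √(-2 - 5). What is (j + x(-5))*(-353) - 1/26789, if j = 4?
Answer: -1711629580/80367 - 353*I*√7/3 ≈ -21298.0 - 311.32*I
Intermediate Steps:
x(G) = -2 + 7*G²/3 + I*√7/3 (x(G) = -2 + ((G + 6*G)*G + √(-2 - 5))/3 = -2 + ((7*G)*G + √(-7))/3 = -2 + (7*G² + I*√7)/3 = -2 + (7*G²/3 + I*√7/3) = -2 + 7*G²/3 + I*√7/3)
(j + x(-5))*(-353) - 1/26789 = (4 + (-2 + (7/3)*(-5)² + I*√7/3))*(-353) - 1/26789 = (4 + (-2 + (7/3)*25 + I*√7/3))*(-353) - 1*1/26789 = (4 + (-2 + 175/3 + I*√7/3))*(-353) - 1/26789 = (4 + (169/3 + I*√7/3))*(-353) - 1/26789 = (181/3 + I*√7/3)*(-353) - 1/26789 = (-63893/3 - 353*I*√7/3) - 1/26789 = -1711629580/80367 - 353*I*√7/3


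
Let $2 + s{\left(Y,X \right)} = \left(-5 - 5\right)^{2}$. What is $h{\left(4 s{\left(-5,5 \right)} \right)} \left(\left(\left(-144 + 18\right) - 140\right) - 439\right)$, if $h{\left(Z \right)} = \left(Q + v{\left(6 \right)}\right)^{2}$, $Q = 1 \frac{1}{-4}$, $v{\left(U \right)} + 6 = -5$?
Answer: $- \frac{1427625}{16} \approx -89227.0$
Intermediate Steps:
$v{\left(U \right)} = -11$ ($v{\left(U \right)} = -6 - 5 = -11$)
$Q = - \frac{1}{4}$ ($Q = 1 \left(- \frac{1}{4}\right) = - \frac{1}{4} \approx -0.25$)
$s{\left(Y,X \right)} = 98$ ($s{\left(Y,X \right)} = -2 + \left(-5 - 5\right)^{2} = -2 + \left(-10\right)^{2} = -2 + 100 = 98$)
$h{\left(Z \right)} = \frac{2025}{16}$ ($h{\left(Z \right)} = \left(- \frac{1}{4} - 11\right)^{2} = \left(- \frac{45}{4}\right)^{2} = \frac{2025}{16}$)
$h{\left(4 s{\left(-5,5 \right)} \right)} \left(\left(\left(-144 + 18\right) - 140\right) - 439\right) = \frac{2025 \left(\left(\left(-144 + 18\right) - 140\right) - 439\right)}{16} = \frac{2025 \left(\left(-126 - 140\right) - 439\right)}{16} = \frac{2025 \left(-266 - 439\right)}{16} = \frac{2025}{16} \left(-705\right) = - \frac{1427625}{16}$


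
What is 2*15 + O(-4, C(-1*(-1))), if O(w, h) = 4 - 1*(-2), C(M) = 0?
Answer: 36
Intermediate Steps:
O(w, h) = 6 (O(w, h) = 4 + 2 = 6)
2*15 + O(-4, C(-1*(-1))) = 2*15 + 6 = 30 + 6 = 36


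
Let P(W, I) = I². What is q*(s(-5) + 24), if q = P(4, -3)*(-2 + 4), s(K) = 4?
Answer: 504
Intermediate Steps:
q = 18 (q = (-3)²*(-2 + 4) = 9*2 = 18)
q*(s(-5) + 24) = 18*(4 + 24) = 18*28 = 504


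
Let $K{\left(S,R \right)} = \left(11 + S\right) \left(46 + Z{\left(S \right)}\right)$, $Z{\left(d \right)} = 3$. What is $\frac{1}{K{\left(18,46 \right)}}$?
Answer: $\frac{1}{1421} \approx 0.00070373$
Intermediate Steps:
$K{\left(S,R \right)} = 539 + 49 S$ ($K{\left(S,R \right)} = \left(11 + S\right) \left(46 + 3\right) = \left(11 + S\right) 49 = 539 + 49 S$)
$\frac{1}{K{\left(18,46 \right)}} = \frac{1}{539 + 49 \cdot 18} = \frac{1}{539 + 882} = \frac{1}{1421}$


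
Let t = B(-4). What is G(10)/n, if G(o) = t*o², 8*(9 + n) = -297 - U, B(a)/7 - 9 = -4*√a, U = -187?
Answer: -3600/13 + 3200*I/13 ≈ -276.92 + 246.15*I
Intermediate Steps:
B(a) = 63 - 28*√a (B(a) = 63 + 7*(-4*√a) = 63 - 28*√a)
t = 63 - 56*I ≈ 63.0 - 56.0*I
n = -91/4 (n = -9 + (-297 - 1*(-187))/8 = -9 + (-297 + 187)/8 = -9 + (⅛)*(-110) = -9 - 55/4 = -91/4 ≈ -22.750)
G(o) = o²*(63 - 56*I) (G(o) = (63 - 56*I)*o² = o²*(63 - 56*I))
G(10)/n = (10²*(63 - 56*I))/(-91/4) = (100*(63 - 56*I))*(-4/91) = (6300 - 5600*I)*(-4/91) = -3600/13 + 3200*I/13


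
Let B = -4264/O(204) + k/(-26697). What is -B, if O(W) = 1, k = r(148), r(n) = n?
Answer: 113836156/26697 ≈ 4264.0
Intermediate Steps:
k = 148
B = -113836156/26697 (B = -4264/1 + 148/(-26697) = -4264*1 + 148*(-1/26697) = -4264 - 148/26697 = -113836156/26697 ≈ -4264.0)
-B = -1*(-113836156/26697) = 113836156/26697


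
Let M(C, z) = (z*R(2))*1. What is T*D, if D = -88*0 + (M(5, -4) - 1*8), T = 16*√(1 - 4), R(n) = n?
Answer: -256*I*√3 ≈ -443.4*I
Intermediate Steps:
M(C, z) = 2*z (M(C, z) = (z*2)*1 = (2*z)*1 = 2*z)
T = 16*I*√3 (T = 16*√(-3) = 16*(I*√3) = 16*I*√3 ≈ 27.713*I)
D = -16 (D = -88*0 + (2*(-4) - 1*8) = -11*0 + (-8 - 8) = 0 - 16 = -16)
T*D = (16*I*√3)*(-16) = -256*I*√3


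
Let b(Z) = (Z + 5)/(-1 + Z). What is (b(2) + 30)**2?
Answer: 1369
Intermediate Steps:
b(Z) = (5 + Z)/(-1 + Z)
(b(2) + 30)**2 = ((5 + 2)/(-1 + 2) + 30)**2 = (7/1 + 30)**2 = (1*7 + 30)**2 = (7 + 30)**2 = 37**2 = 1369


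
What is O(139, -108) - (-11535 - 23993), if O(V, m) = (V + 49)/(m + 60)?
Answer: 426289/12 ≈ 35524.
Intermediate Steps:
O(V, m) = (49 + V)/(60 + m)
O(139, -108) - (-11535 - 23993) = (49 + 139)/(60 - 108) - (-11535 - 23993) = 188/(-48) - 1*(-35528) = -1/48*188 + 35528 = -47/12 + 35528 = 426289/12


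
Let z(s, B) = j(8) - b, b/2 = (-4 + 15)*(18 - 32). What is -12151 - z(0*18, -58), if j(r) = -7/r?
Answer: -99665/8 ≈ -12458.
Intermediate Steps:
b = -308 (b = 2*((-4 + 15)*(18 - 32)) = 2*(11*(-14)) = 2*(-154) = -308)
z(s, B) = 2457/8 (z(s, B) = -7/8 - 1*(-308) = -7*⅛ + 308 = -7/8 + 308 = 2457/8)
-12151 - z(0*18, -58) = -12151 - 1*2457/8 = -12151 - 2457/8 = -99665/8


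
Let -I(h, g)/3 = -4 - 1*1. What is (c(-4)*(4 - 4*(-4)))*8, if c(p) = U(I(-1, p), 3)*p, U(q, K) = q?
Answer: -9600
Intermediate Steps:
I(h, g) = 15 (I(h, g) = -3*(-4 - 1*1) = -3*(-4 - 1) = -3*(-5) = 15)
c(p) = 15*p
(c(-4)*(4 - 4*(-4)))*8 = ((15*(-4))*(4 - 4*(-4)))*8 = -60*(4 + 16)*8 = -60*20*8 = -1200*8 = -9600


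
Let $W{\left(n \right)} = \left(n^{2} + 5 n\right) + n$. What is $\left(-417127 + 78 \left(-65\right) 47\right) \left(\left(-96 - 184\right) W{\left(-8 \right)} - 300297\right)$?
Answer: $199756027009$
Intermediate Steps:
$W{\left(n \right)} = n^{2} + 6 n$
$\left(-417127 + 78 \left(-65\right) 47\right) \left(\left(-96 - 184\right) W{\left(-8 \right)} - 300297\right) = \left(-417127 + 78 \left(-65\right) 47\right) \left(\left(-96 - 184\right) \left(- 8 \left(6 - 8\right)\right) - 300297\right) = \left(-417127 - 238290\right) \left(- 280 \left(\left(-8\right) \left(-2\right)\right) - 300297\right) = \left(-417127 - 238290\right) \left(\left(-280\right) 16 - 300297\right) = - 655417 \left(-4480 - 300297\right) = \left(-655417\right) \left(-304777\right) = 199756027009$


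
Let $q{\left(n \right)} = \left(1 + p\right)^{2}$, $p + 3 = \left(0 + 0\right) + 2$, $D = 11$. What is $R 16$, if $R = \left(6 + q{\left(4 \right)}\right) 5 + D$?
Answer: $656$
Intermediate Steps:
$p = -1$ ($p = -3 + \left(\left(0 + 0\right) + 2\right) = -3 + \left(0 + 2\right) = -3 + 2 = -1$)
$q{\left(n \right)} = 0$ ($q{\left(n \right)} = \left(1 - 1\right)^{2} = 0^{2} = 0$)
$R = 41$ ($R = \left(6 + 0\right) 5 + 11 = 6 \cdot 5 + 11 = 30 + 11 = 41$)
$R 16 = 41 \cdot 16 = 656$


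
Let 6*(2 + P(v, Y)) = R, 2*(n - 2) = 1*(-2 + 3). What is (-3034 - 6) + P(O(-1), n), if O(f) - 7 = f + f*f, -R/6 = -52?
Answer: -2990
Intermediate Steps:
R = 312 (R = -6*(-52) = 312)
n = 5/2 (n = 2 + (1*(-2 + 3))/2 = 2 + (1*1)/2 = 2 + (1/2)*1 = 2 + 1/2 = 5/2 ≈ 2.5000)
O(f) = 7 + f + f**2 (O(f) = 7 + (f + f*f) = 7 + (f + f**2) = 7 + f + f**2)
P(v, Y) = 50 (P(v, Y) = -2 + (1/6)*312 = -2 + 52 = 50)
(-3034 - 6) + P(O(-1), n) = (-3034 - 6) + 50 = -3040 + 50 = -2990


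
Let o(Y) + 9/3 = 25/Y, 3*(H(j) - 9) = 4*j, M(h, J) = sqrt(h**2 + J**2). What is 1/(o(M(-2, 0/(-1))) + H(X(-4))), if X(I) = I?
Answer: 6/79 ≈ 0.075949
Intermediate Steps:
M(h, J) = sqrt(J**2 + h**2)
H(j) = 9 + 4*j/3 (H(j) = 9 + (4*j)/3 = 9 + 4*j/3)
o(Y) = -3 + 25/Y
1/(o(M(-2, 0/(-1))) + H(X(-4))) = 1/((-3 + 25/(sqrt((0/(-1))**2 + (-2)**2))) + (9 + (4/3)*(-4))) = 1/((-3 + 25/(sqrt((0*(-1))**2 + 4))) + (9 - 16/3)) = 1/((-3 + 25/(sqrt(0**2 + 4))) + 11/3) = 1/((-3 + 25/(sqrt(0 + 4))) + 11/3) = 1/((-3 + 25/(sqrt(4))) + 11/3) = 1/((-3 + 25/2) + 11/3) = 1/(19/2 + 11/3) = 1/(79/6) = 6/79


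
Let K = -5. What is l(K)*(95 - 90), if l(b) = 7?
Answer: 35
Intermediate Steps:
l(K)*(95 - 90) = 7*(95 - 90) = 7*5 = 35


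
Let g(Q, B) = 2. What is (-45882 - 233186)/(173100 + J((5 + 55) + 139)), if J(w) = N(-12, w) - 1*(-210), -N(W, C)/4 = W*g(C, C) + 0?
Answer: -139534/86703 ≈ -1.6093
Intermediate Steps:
N(W, C) = -8*W (N(W, C) = -4*(W*2 + 0) = -4*(2*W + 0) = -8*W)
J(w) = 306 (J(w) = -8*(-12) - 1*(-210) = 96 + 210 = 306)
(-45882 - 233186)/(173100 + J((5 + 55) + 139)) = (-45882 - 233186)/(173100 + 306) = -279068/173406 = -279068*1/173406 = -139534/86703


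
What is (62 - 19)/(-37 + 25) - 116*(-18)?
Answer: 25013/12 ≈ 2084.4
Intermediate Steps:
(62 - 19)/(-37 + 25) - 116*(-18) = 43/(-12) + 2088 = 43*(-1/12) + 2088 = -43/12 + 2088 = 25013/12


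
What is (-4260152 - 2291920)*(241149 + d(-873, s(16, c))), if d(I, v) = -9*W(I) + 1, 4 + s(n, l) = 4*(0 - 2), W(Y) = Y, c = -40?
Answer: -1631511792504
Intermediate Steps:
s(n, l) = -12 (s(n, l) = -4 + 4*(0 - 2) = -4 + 4*(-2) = -4 - 8 = -12)
d(I, v) = 1 - 9*I (d(I, v) = -9*I + 1 = 1 - 9*I)
(-4260152 - 2291920)*(241149 + d(-873, s(16, c))) = (-4260152 - 2291920)*(241149 + (1 - 9*(-873))) = -6552072*(241149 + (1 + 7857)) = -6552072*(241149 + 7858) = -6552072*249007 = -1631511792504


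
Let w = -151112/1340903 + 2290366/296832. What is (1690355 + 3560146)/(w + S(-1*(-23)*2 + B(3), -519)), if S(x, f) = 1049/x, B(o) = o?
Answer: 51200583526770898752/282907463371945 ≈ 1.8098e+5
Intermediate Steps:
w = 1513151881657/199011459648 (w = -151112*1/1340903 + 2290366*(1/296832) = -151112/1340903 + 1145183/148416 = 1513151881657/199011459648 ≈ 7.6033)
(1690355 + 3560146)/(w + S(-1*(-23)*2 + B(3), -519)) = (1690355 + 3560146)/(1513151881657/199011459648 + 1049/(-1*(-23)*2 + 3)) = 5250501/(1513151881657/199011459648 + 1049/(23*2 + 3)) = 5250501/(1513151881657/199011459648 + 1049/(46 + 3)) = 5250501/(1513151881657/199011459648 + 1049/49) = 5250501/(282907463371945/9751561522752) = 5250501*(9751561522752/282907463371945) = 51200583526770898752/282907463371945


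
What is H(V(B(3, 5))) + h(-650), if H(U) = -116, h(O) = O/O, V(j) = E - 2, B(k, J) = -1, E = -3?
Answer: -115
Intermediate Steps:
V(j) = -5 (V(j) = -3 - 2 = -5)
h(O) = 1
H(V(B(3, 5))) + h(-650) = -116 + 1 = -115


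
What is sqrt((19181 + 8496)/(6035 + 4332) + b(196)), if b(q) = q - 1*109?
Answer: sqrt(9637225402)/10367 ≈ 9.4694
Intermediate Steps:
b(q) = -109 + q (b(q) = q - 109 = -109 + q)
sqrt((19181 + 8496)/(6035 + 4332) + b(196)) = sqrt((19181 + 8496)/(6035 + 4332) + (-109 + 196)) = sqrt(27677/10367 + 87) = sqrt(929606/10367) = sqrt(9637225402)/10367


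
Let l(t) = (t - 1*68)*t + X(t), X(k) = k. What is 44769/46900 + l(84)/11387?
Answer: 576757803/534050300 ≈ 1.0800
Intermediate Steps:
l(t) = t + t*(-68 + t) (l(t) = (t - 1*68)*t + t = (t - 68)*t + t = (-68 + t)*t + t = t*(-68 + t) + t = t + t*(-68 + t))
44769/46900 + l(84)/11387 = 44769/46900 + (84*(-67 + 84))/11387 = 44769*(1/46900) + (84*17)*(1/11387) = 44769/46900 + 1428*(1/11387) = 44769/46900 + 1428/11387 = 576757803/534050300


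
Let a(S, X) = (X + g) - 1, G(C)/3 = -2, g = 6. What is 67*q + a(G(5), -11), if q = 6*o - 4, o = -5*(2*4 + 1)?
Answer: -18364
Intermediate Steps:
G(C) = -6 (G(C) = 3*(-2) = -6)
o = -45 (o = -5*(8 + 1) = -5*9 = -45)
a(S, X) = 5 + X (a(S, X) = (X + 6) - 1 = (6 + X) - 1 = 5 + X)
q = -274 (q = 6*(-45) - 4 = -270 - 4 = -274)
67*q + a(G(5), -11) = 67*(-274) + (5 - 11) = -18358 - 6 = -18364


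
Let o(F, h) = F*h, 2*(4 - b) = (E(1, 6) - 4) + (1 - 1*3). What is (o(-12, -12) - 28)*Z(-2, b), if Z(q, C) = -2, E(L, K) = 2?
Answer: -232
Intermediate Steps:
b = 6 (b = 4 - ((2 - 4) + (1 - 1*3))/2 = 4 - (-2 + (1 - 3))/2 = 4 - (-2 - 2)/2 = 4 - 1/2*(-4) = 4 + 2 = 6)
(o(-12, -12) - 28)*Z(-2, b) = (-12*(-12) - 28)*(-2) = (144 - 28)*(-2) = 116*(-2) = -232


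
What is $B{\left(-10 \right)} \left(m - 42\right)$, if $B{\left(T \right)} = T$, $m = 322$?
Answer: $-2800$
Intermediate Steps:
$B{\left(-10 \right)} \left(m - 42\right) = - 10 \left(322 - 42\right) = \left(-10\right) 280 = -2800$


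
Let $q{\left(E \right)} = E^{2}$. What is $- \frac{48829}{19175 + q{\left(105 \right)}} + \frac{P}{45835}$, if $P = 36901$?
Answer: $- \frac{224733403}{276843400} \approx -0.81177$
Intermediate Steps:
$- \frac{48829}{19175 + q{\left(105 \right)}} + \frac{P}{45835} = - \frac{48829}{19175 + 105^{2}} + \frac{36901}{45835} = - \frac{48829}{19175 + 11025} + 36901 \cdot \frac{1}{45835} = - \frac{48829}{30200} + \frac{36901}{45835} = - \frac{224733403}{276843400}$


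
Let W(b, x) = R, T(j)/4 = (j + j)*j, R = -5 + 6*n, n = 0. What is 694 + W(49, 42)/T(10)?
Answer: 111039/160 ≈ 693.99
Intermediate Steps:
R = -5 (R = -5 + 6*0 = -5 + 0 = -5)
T(j) = 8*j² (T(j) = 4*((j + j)*j) = 4*((2*j)*j) = 4*(2*j²) = 8*j²)
W(b, x) = -5
694 + W(49, 42)/T(10) = 694 - 5/(8*10²) = 694 - 5/(8*100) = 694 - 5/800 = 694 - 5*1/800 = 694 - 1/160 = 111039/160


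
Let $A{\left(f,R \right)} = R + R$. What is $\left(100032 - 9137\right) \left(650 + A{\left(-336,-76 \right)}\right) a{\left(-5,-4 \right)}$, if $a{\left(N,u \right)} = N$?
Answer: $-226328550$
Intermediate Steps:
$A{\left(f,R \right)} = 2 R$
$\left(100032 - 9137\right) \left(650 + A{\left(-336,-76 \right)}\right) a{\left(-5,-4 \right)} = \left(100032 - 9137\right) \left(650 + 2 \left(-76\right)\right) \left(-5\right) = 90895 \left(650 - 152\right) \left(-5\right) = 90895 \cdot 498 \left(-5\right) = 45265710 \left(-5\right) = -226328550$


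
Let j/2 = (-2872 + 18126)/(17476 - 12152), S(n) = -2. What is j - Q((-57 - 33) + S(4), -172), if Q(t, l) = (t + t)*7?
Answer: 1721955/1331 ≈ 1293.7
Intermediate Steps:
j = 7627/1331 (j = 2*((-2872 + 18126)/(17476 - 12152)) = 2*(15254/5324) = 2*(15254*(1/5324)) = 2*(7627/2662) = 7627/1331 ≈ 5.7303)
Q(t, l) = 14*t (Q(t, l) = (2*t)*7 = 14*t)
j - Q((-57 - 33) + S(4), -172) = 7627/1331 - 14*((-57 - 33) - 2) = 7627/1331 - 14*(-90 - 2) = 7627/1331 - 14*(-92) = 7627/1331 - 1*(-1288) = 7627/1331 + 1288 = 1721955/1331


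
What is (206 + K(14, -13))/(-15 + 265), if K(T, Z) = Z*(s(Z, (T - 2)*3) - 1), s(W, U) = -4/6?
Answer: 683/750 ≈ 0.91067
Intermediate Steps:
s(W, U) = -⅔ (s(W, U) = -4*⅙ = -⅔)
K(T, Z) = -5*Z/3 (K(T, Z) = Z*(-⅔ - 1) = Z*(-5/3) = -5*Z/3)
(206 + K(14, -13))/(-15 + 265) = (206 - 5/3*(-13))/(-15 + 265) = (206 + 65/3)/250 = (683/3)*(1/250) = 683/750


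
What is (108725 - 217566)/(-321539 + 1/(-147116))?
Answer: 16012252556/47303531525 ≈ 0.33850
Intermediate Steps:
(108725 - 217566)/(-321539 + 1/(-147116)) = -108841/(-321539 - 1/147116) = -108841/(-47303531525/147116) = -108841*(-147116/47303531525) = 16012252556/47303531525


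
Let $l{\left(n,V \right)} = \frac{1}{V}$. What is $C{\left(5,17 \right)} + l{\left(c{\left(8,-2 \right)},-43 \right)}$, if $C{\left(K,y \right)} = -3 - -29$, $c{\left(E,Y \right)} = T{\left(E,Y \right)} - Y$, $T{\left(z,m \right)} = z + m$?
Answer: $\frac{1117}{43} \approx 25.977$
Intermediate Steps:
$T{\left(z,m \right)} = m + z$
$c{\left(E,Y \right)} = E$ ($c{\left(E,Y \right)} = \left(Y + E\right) - Y = \left(E + Y\right) - Y = E$)
$C{\left(K,y \right)} = 26$ ($C{\left(K,y \right)} = -3 + 29 = 26$)
$C{\left(5,17 \right)} + l{\left(c{\left(8,-2 \right)},-43 \right)} = 26 + \frac{1}{-43} = 26 - \frac{1}{43} = \frac{1117}{43}$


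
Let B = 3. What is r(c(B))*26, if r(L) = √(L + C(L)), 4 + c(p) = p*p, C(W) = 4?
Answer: 78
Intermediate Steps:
c(p) = -4 + p² (c(p) = -4 + p*p = -4 + p²)
r(L) = √(4 + L) (r(L) = √(L + 4) = √(4 + L))
r(c(B))*26 = √(4 + (-4 + 3²))*26 = √(4 + (-4 + 9))*26 = √(4 + 5)*26 = √9*26 = 3*26 = 78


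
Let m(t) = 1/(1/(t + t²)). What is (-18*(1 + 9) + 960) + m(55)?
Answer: 3860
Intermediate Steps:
m(t) = t + t²
(-18*(1 + 9) + 960) + m(55) = (-18*(1 + 9) + 960) + 55*(1 + 55) = (-18*10 + 960) + 55*56 = (-180 + 960) + 3080 = 780 + 3080 = 3860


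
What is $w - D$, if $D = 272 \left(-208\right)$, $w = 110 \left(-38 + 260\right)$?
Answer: $80996$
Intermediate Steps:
$w = 24420$ ($w = 110 \cdot 222 = 24420$)
$D = -56576$
$w - D = 24420 - -56576 = 24420 + 56576 = 80996$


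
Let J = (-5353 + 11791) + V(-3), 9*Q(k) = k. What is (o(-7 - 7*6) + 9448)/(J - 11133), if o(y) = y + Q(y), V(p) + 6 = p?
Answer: -42271/21168 ≈ -1.9969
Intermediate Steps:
Q(k) = k/9
V(p) = -6 + p
o(y) = 10*y/9 (o(y) = y + y/9 = 10*y/9)
J = 6429 (J = (-5353 + 11791) + (-6 - 3) = 6438 - 9 = 6429)
(o(-7 - 7*6) + 9448)/(J - 11133) = (10*(-7 - 7*6)/9 + 9448)/(6429 - 11133) = (10*(-7 - 42)/9 + 9448)/(-4704) = ((10/9)*(-49) + 9448)*(-1/4704) = (-490/9 + 9448)*(-1/4704) = (84542/9)*(-1/4704) = -42271/21168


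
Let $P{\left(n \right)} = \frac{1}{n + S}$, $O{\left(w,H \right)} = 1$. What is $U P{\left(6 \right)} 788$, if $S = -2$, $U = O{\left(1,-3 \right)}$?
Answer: $197$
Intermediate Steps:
$U = 1$
$P{\left(n \right)} = \frac{1}{-2 + n}$ ($P{\left(n \right)} = \frac{1}{n - 2} = \frac{1}{-2 + n}$)
$U P{\left(6 \right)} 788 = 1 \frac{1}{-2 + 6} \cdot 788 = 1 \cdot \frac{1}{4} \cdot 788 = \frac{1}{4} \cdot 788 = 197$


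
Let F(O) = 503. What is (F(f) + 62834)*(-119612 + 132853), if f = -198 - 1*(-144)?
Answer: 838645217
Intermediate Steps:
f = -54 (f = -198 + 144 = -54)
(F(f) + 62834)*(-119612 + 132853) = (503 + 62834)*(-119612 + 132853) = 63337*13241 = 838645217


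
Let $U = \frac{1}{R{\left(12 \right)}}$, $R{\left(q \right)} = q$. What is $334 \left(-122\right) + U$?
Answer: $- \frac{488975}{12} \approx -40748.0$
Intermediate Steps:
$U = \frac{1}{12} \approx 0.083333$
$334 \left(-122\right) + U = 334 \left(-122\right) + \frac{1}{12} = -40748 + \frac{1}{12} = - \frac{488975}{12}$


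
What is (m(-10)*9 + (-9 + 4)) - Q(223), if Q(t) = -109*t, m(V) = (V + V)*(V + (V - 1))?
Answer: 28082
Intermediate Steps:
m(V) = 2*V*(-1 + 2*V) (m(V) = (2*V)*(V + (-1 + V)) = (2*V)*(-1 + 2*V) = 2*V*(-1 + 2*V))
(m(-10)*9 + (-9 + 4)) - Q(223) = ((2*(-10)*(-1 + 2*(-10)))*9 + (-9 + 4)) - (-109)*223 = ((2*(-10)*(-1 - 20))*9 - 5) - 1*(-24307) = ((2*(-10)*(-21))*9 - 5) + 24307 = (420*9 - 5) + 24307 = (3780 - 5) + 24307 = 3775 + 24307 = 28082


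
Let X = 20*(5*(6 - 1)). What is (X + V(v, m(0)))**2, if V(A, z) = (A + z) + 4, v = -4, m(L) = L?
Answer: 250000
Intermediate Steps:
V(A, z) = 4 + A + z
X = 500 (X = 20*(5*5) = 20*25 = 500)
(X + V(v, m(0)))**2 = (500 + (4 - 4 + 0))**2 = (500 + 0)**2 = 500**2 = 250000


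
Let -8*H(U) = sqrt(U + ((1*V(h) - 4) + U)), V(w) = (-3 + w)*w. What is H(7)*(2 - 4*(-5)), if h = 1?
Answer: -11*sqrt(2)/2 ≈ -7.7782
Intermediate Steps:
V(w) = w*(-3 + w)
H(U) = -sqrt(-6 + 2*U)/8 (H(U) = -sqrt(U + ((1*(1*(-3 + 1)) - 4) + U))/8 = -sqrt(U + ((1*(1*(-2)) - 4) + U))/8 = -sqrt(U + ((1*(-2) - 4) + U))/8 = -sqrt(U + ((-2 - 4) + U))/8 = -sqrt(U + (-6 + U))/8 = -sqrt(-6 + 2*U)/8)
H(7)*(2 - 4*(-5)) = (-sqrt(-6 + 2*7)/8)*(2 - 4*(-5)) = (-sqrt(-6 + 14)/8)*(2 + 20) = -sqrt(2)/4*22 = -11*sqrt(2)/2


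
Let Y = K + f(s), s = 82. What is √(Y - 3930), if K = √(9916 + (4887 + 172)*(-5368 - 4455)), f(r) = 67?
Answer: √(-3863 + I*√49684641) ≈ 45.688 + 77.139*I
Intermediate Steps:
K = I*√49684641 (K = √(9916 + 5059*(-9823)) = √(9916 - 49694557) = √(-49684641) = I*√49684641 ≈ 7048.7*I)
Y = 67 + I*√49684641 (Y = I*√49684641 + 67 = 67 + I*√49684641 ≈ 67.0 + 7048.7*I)
√(Y - 3930) = √((67 + I*√49684641) - 3930) = √(-3863 + I*√49684641)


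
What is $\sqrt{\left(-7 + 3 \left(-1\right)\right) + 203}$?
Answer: $\sqrt{193} \approx 13.892$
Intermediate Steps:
$\sqrt{\left(-7 + 3 \left(-1\right)\right) + 203} = \sqrt{\left(-7 - 3\right) + 203} = \sqrt{-10 + 203} = \sqrt{193}$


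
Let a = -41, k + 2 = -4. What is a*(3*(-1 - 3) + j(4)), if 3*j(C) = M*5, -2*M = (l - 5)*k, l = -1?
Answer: 1722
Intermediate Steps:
k = -6 (k = -2 - 4 = -6)
M = -18 (M = -(-1 - 5)*(-6)/2 = -(-3)*(-6) = -½*36 = -18)
j(C) = -30 (j(C) = (-18*5)/3 = (⅓)*(-90) = -30)
a*(3*(-1 - 3) + j(4)) = -41*(3*(-1 - 3) - 30) = -41*(3*(-4) - 30) = -41*(-12 - 30) = -41*(-42) = 1722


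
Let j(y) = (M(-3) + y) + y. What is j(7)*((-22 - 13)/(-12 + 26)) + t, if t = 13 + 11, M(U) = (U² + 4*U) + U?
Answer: 4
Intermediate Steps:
M(U) = U² + 5*U
t = 24
j(y) = -6 + 2*y (j(y) = (-3*(5 - 3) + y) + y = (-3*2 + y) + y = (-6 + y) + y = -6 + 2*y)
j(7)*((-22 - 13)/(-12 + 26)) + t = (-6 + 2*7)*((-22 - 13)/(-12 + 26)) + 24 = (-6 + 14)*(-35/14) + 24 = 8*(-35*1/14) + 24 = 8*(-5/2) + 24 = -20 + 24 = 4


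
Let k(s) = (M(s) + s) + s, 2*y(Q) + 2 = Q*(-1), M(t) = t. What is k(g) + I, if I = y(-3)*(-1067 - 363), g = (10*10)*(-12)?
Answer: -4315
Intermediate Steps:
y(Q) = -1 - Q/2 (y(Q) = -1 + (Q*(-1))/2 = -1 + (-Q)/2 = -1 - Q/2)
g = -1200 (g = 100*(-12) = -1200)
k(s) = 3*s (k(s) = (s + s) + s = 2*s + s = 3*s)
I = -715 (I = (-1 - ½*(-3))*(-1067 - 363) = (-1 + 3/2)*(-1430) = (½)*(-1430) = -715)
k(g) + I = 3*(-1200) - 715 = -3600 - 715 = -4315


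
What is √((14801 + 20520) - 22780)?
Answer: √12541 ≈ 111.99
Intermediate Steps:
√((14801 + 20520) - 22780) = √(35321 - 22780) = √12541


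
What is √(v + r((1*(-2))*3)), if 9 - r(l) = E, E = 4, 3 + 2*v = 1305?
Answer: 4*√41 ≈ 25.612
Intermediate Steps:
v = 651 (v = -3/2 + (½)*1305 = -3/2 + 1305/2 = 651)
r(l) = 5 (r(l) = 9 - 1*4 = 9 - 4 = 5)
√(v + r((1*(-2))*3)) = √(651 + 5) = √656 = 4*√41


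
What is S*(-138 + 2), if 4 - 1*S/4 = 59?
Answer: 29920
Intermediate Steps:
S = -220 (S = 16 - 4*59 = 16 - 236 = -220)
S*(-138 + 2) = -220*(-138 + 2) = -220*(-136) = 29920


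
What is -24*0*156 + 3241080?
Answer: 3241080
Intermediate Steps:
-24*0*156 + 3241080 = 0*156 + 3241080 = 0 + 3241080 = 3241080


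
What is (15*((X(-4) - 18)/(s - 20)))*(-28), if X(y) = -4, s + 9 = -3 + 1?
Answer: -9240/31 ≈ -298.06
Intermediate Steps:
s = -11 (s = -9 + (-3 + 1) = -9 - 2 = -11)
(15*((X(-4) - 18)/(s - 20)))*(-28) = (15*((-4 - 18)/(-11 - 20)))*(-28) = (15*(-22/(-31)))*(-28) = (15*(-22*(-1/31)))*(-28) = (15*(22/31))*(-28) = (330/31)*(-28) = -9240/31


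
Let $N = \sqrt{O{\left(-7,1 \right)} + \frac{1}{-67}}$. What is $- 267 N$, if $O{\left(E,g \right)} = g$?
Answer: $- \frac{267 \sqrt{4422}}{67} \approx -265.0$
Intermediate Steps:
$N = \frac{\sqrt{4422}}{67}$ ($N = \sqrt{1 + \frac{1}{-67}} = \sqrt{1 - \frac{1}{67}} = \sqrt{\frac{66}{67}} = \frac{\sqrt{4422}}{67} \approx 0.99251$)
$- 267 N = - 267 \frac{\sqrt{4422}}{67} = - \frac{267 \sqrt{4422}}{67}$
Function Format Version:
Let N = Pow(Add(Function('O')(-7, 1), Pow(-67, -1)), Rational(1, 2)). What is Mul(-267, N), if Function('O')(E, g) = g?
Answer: Mul(Rational(-267, 67), Pow(4422, Rational(1, 2))) ≈ -265.00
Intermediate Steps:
N = Mul(Rational(1, 67), Pow(4422, Rational(1, 2))) (N = Pow(Add(1, Pow(-67, -1)), Rational(1, 2)) = Pow(Add(1, Rational(-1, 67)), Rational(1, 2)) = Pow(Rational(66, 67), Rational(1, 2)) = Mul(Rational(1, 67), Pow(4422, Rational(1, 2))) ≈ 0.99251)
Mul(-267, N) = Mul(-267, Mul(Rational(1, 67), Pow(4422, Rational(1, 2)))) = Mul(Rational(-267, 67), Pow(4422, Rational(1, 2)))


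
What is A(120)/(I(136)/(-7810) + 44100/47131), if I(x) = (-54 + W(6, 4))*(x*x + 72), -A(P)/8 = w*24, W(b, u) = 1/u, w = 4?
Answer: -367137024/61535809 ≈ -5.9662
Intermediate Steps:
A(P) = -768 (A(P) = -32*24 = -8*96 = -768)
I(x) = -3870 - 215*x**2/4 (I(x) = (-54 + 1/4)*(x*x + 72) = (-54 + 1/4)*(x**2 + 72) = -215*(72 + x**2)/4 = -3870 - 215*x**2/4)
A(120)/(I(136)/(-7810) + 44100/47131) = -768/((-3870 - 215/4*136**2)/(-7810) + 44100/47131) = -768/((-3870 - 215/4*18496)*(-1/7810) + 44100*(1/47131)) = -768/((-3870 - 994160)*(-1/7810) + 6300/6733) = -768/(-998030*(-1/7810) + 6300/6733) = -768/(9073/71 + 6300/6733) = -768/61535809/478043 = -768*478043/61535809 = -367137024/61535809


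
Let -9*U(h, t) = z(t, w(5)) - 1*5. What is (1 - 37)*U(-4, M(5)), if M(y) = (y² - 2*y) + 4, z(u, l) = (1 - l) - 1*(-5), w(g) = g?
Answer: -16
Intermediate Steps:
z(u, l) = 6 - l (z(u, l) = (1 - l) + 5 = 6 - l)
M(y) = 4 + y² - 2*y
U(h, t) = 4/9 (U(h, t) = -((6 - 1*5) - 1*5)/9 = -((6 - 5) - 5)/9 = -(1 - 5)/9 = -⅑*(-4) = 4/9)
(1 - 37)*U(-4, M(5)) = (1 - 37)*(4/9) = -36*4/9 = -16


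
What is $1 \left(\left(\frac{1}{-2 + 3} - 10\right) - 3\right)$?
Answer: $-12$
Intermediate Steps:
$1 \left(\left(\frac{1}{-2 + 3} - 10\right) - 3\right) = 1 \left(\left(1^{-1} - 10\right) - 3\right) = 1 \left(\left(1 - 10\right) - 3\right) = 1 \left(-9 - 3\right) = 1 \left(-12\right) = -12$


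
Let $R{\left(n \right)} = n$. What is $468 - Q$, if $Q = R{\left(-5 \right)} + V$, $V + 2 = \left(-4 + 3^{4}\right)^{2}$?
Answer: $-5454$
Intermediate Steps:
$V = 5927$ ($V = -2 + \left(-4 + 3^{4}\right)^{2} = -2 + \left(-4 + 81\right)^{2} = -2 + 77^{2} = -2 + 5929 = 5927$)
$Q = 5922$ ($Q = -5 + 5927 = 5922$)
$468 - Q = 468 - 5922 = -5454$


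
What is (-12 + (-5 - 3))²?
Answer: 400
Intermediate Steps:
(-12 + (-5 - 3))² = (-12 - 8)² = (-20)² = 400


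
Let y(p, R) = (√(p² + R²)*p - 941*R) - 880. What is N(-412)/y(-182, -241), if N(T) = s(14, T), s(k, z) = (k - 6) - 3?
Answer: 86885/3693091337 + 70*√91205/3693091337 ≈ 2.9251e-5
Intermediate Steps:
s(k, z) = -9 + k (s(k, z) = (-6 + k) - 3 = -9 + k)
y(p, R) = -880 - 941*R + p*√(R² + p²) (y(p, R) = (√(R² + p²)*p - 941*R) - 880 = (p*√(R² + p²) - 941*R) - 880 = (-941*R + p*√(R² + p²)) - 880 = -880 - 941*R + p*√(R² + p²))
N(T) = 5 (N(T) = -9 + 14 = 5)
N(-412)/y(-182, -241) = 5/(-880 - 941*(-241) - 182*√((-241)² + (-182)²)) = 5/(-880 + 226781 - 182*√(58081 + 33124)) = 5/(-880 + 226781 - 182*√91205) = 5/(225901 - 182*√91205)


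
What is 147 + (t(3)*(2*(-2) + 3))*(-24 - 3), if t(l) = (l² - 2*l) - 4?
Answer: 120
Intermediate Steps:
t(l) = -4 + l² - 2*l
147 + (t(3)*(2*(-2) + 3))*(-24 - 3) = 147 + ((-4 + 3² - 2*3)*(2*(-2) + 3))*(-24 - 3) = 147 + ((-4 + 9 - 6)*(-4 + 3))*(-27) = 147 - 1*(-1)*(-27) = 147 + 1*(-27) = 147 - 27 = 120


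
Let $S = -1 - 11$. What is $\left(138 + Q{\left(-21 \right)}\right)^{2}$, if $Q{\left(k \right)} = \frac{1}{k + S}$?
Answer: $\frac{20729809}{1089} \approx 19036.0$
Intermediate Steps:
$S = -12$ ($S = -1 - 11 = -12$)
$Q{\left(k \right)} = \frac{1}{-12 + k}$ ($Q{\left(k \right)} = \frac{1}{k - 12} = \frac{1}{-12 + k}$)
$\left(138 + Q{\left(-21 \right)}\right)^{2} = \left(138 + \frac{1}{-12 - 21}\right)^{2} = \left(138 + \frac{1}{-33}\right)^{2} = \left(138 - \frac{1}{33}\right)^{2} = \left(\frac{4553}{33}\right)^{2} = \frac{20729809}{1089}$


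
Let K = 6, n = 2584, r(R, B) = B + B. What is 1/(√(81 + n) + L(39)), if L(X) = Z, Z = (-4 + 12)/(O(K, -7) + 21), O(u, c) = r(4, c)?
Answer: -56/130521 + 49*√2665/130521 ≈ 0.018951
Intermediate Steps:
r(R, B) = 2*B
O(u, c) = 2*c
Z = 8/7 (Z = (-4 + 12)/(2*(-7) + 21) = 8/(-14 + 21) = 8/7 ≈ 1.1429)
L(X) = 8/7
1/(√(81 + n) + L(39)) = 1/(√(81 + 2584) + 8/7) = 1/(√2665 + 8/7) = 1/(8/7 + √2665)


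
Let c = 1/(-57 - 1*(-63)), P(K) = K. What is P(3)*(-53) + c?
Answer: -953/6 ≈ -158.83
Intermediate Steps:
c = ⅙ (c = 1/(-57 + 63) = 1/6 = ⅙ ≈ 0.16667)
P(3)*(-53) + c = 3*(-53) + ⅙ = -159 + ⅙ = -953/6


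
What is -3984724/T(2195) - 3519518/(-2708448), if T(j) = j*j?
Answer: 3082353981799/6524685087600 ≈ 0.47241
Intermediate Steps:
T(j) = j²
-3984724/T(2195) - 3519518/(-2708448) = -3984724/(2195²) - 3519518/(-2708448) = -3984724/4818025 - 3519518*(-1/2708448) = -3984724*1/4818025 + 1759759/1354224 = -3984724/4818025 + 1759759/1354224 = 3082353981799/6524685087600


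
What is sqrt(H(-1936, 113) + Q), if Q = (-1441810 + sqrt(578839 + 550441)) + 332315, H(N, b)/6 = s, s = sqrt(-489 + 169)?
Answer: sqrt(-1109495 + 8*sqrt(17645) + 48*I*sqrt(5)) ≈ 0.051 + 1052.8*I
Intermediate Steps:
s = 8*I*sqrt(5) (s = sqrt(-320) = 8*I*sqrt(5) ≈ 17.889*I)
H(N, b) = 48*I*sqrt(5) (H(N, b) = 6*(8*I*sqrt(5)) = 48*I*sqrt(5))
Q = -1109495 + 8*sqrt(17645) (Q = (-1441810 + sqrt(1129280)) + 332315 = (-1441810 + 8*sqrt(17645)) + 332315 = -1109495 + 8*sqrt(17645) ≈ -1.1084e+6)
sqrt(H(-1936, 113) + Q) = sqrt(48*I*sqrt(5) + (-1109495 + 8*sqrt(17645))) = sqrt(-1109495 + 8*sqrt(17645) + 48*I*sqrt(5))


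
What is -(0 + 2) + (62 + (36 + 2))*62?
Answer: 6198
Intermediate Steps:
-(0 + 2) + (62 + (36 + 2))*62 = -1*2 + (62 + 38)*62 = -2 + 100*62 = -2 + 6200 = 6198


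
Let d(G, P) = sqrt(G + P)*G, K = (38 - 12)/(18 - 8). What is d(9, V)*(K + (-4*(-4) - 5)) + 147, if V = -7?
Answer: 147 + 612*sqrt(2)/5 ≈ 320.10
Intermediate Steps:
K = 13/5 (K = 26/10 = 26*(1/10) = 13/5 ≈ 2.6000)
d(G, P) = G*sqrt(G + P)
d(9, V)*(K + (-4*(-4) - 5)) + 147 = (9*sqrt(9 - 7))*(13/5 + (-4*(-4) - 5)) + 147 = (9*sqrt(2))*(13/5 + (16 - 5)) + 147 = (9*sqrt(2))*(13/5 + 11) + 147 = (9*sqrt(2))*(68/5) + 147 = 612*sqrt(2)/5 + 147 = 147 + 612*sqrt(2)/5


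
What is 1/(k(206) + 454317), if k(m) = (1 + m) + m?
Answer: 1/454730 ≈ 2.1991e-6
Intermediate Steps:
k(m) = 1 + 2*m
1/(k(206) + 454317) = 1/((1 + 2*206) + 454317) = 1/((1 + 412) + 454317) = 1/(413 + 454317) = 1/454730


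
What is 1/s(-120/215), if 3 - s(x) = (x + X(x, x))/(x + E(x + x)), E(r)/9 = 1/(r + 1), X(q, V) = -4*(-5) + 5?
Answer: 16761/55538 ≈ 0.30179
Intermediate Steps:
X(q, V) = 25 (X(q, V) = 20 + 5 = 25)
E(r) = 9/(1 + r) (E(r) = 9/(r + 1) = 9/(1 + r))
s(x) = 3 - (25 + x)/(x + 9/(1 + 2*x)) (s(x) = 3 - (x + 25)/(x + 9/(1 + (x + x))) = 3 - (25 + x)/(x + 9/(1 + 2*x)))
1/s(-120/215) = 1/(2*(1 - (-2880)/215 + 2*(-120/215)**2)/(9 - 120/215 + 2*(-120/215)**2)) = 1/(2*(1 - (-2880)/215 + 2*(-120*1/215)**2)/(9 - 120*1/215 + 2*(-120*1/215)**2)) = 1/(2*(1 - 24*(-24/43) + 2*(-24/43)**2)/(9 - 24/43 + 2*(-24/43)**2)) = 1/(2*(1 + 576/43 + 2*(576/1849))/(9 - 24/43 + 2*(576/1849))) = 1/(2*(1 + 576/43 + 1152/1849)/(9 - 24/43 + 1152/1849)) = 1/(2*(27769/1849)/(16761/1849)) = 1/(2*(1849/16761)*(27769/1849)) = 1/(55538/16761) = 16761/55538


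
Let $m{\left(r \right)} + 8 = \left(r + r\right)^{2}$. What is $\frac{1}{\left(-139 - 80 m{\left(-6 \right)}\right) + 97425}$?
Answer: $\frac{1}{86406} \approx 1.1573 \cdot 10^{-5}$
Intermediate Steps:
$m{\left(r \right)} = -8 + 4 r^{2}$ ($m{\left(r \right)} = -8 + \left(r + r\right)^{2} = -8 + \left(2 r\right)^{2} = -8 + 4 r^{2}$)
$\frac{1}{\left(-139 - 80 m{\left(-6 \right)}\right) + 97425} = \frac{1}{\left(-139 - 80 \left(-8 + 4 \left(-6\right)^{2}\right)\right) + 97425} = \frac{1}{\left(-139 - 80 \left(-8 + 4 \cdot 36\right)\right) + 97425} = \frac{1}{\left(-139 - 80 \left(-8 + 144\right)\right) + 97425} = \frac{1}{\left(-139 - 10880\right) + 97425} = \frac{1}{-11019 + 97425} = \frac{1}{86406}$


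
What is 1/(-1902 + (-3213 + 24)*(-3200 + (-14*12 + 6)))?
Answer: 1/10719516 ≈ 9.3288e-8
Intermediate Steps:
1/(-1902 + (-3213 + 24)*(-3200 + (-14*12 + 6))) = 1/(-1902 - 3189*(-3200 + (-168 + 6))) = 1/(-1902 - 3189*(-3200 - 162)) = 1/(-1902 - 3189*(-3362)) = 1/(-1902 + 10721418) = 1/10719516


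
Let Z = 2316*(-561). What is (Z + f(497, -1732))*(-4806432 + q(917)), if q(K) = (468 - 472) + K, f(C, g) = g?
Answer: 6252018663152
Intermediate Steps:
Z = -1299276
q(K) = -4 + K
(Z + f(497, -1732))*(-4806432 + q(917)) = (-1299276 - 1732)*(-4806432 + (-4 + 917)) = -1301008*(-4806432 + 913) = -1301008*(-4805519) = 6252018663152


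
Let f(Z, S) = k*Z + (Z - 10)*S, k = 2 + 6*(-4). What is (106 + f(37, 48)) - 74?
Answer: 514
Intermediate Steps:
k = -22 (k = 2 - 24 = -22)
f(Z, S) = -22*Z + S*(-10 + Z) (f(Z, S) = -22*Z + (Z - 10)*S = -22*Z + (-10 + Z)*S = -22*Z + S*(-10 + Z))
(106 + f(37, 48)) - 74 = (106 + (-22*37 - 10*48 + 48*37)) - 74 = (106 + (-814 - 480 + 1776)) - 74 = (106 + 482) - 74 = 588 - 74 = 514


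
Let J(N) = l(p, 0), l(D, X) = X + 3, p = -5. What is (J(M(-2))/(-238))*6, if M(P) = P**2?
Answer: -9/119 ≈ -0.075630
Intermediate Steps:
l(D, X) = 3 + X
J(N) = 3 (J(N) = 3 + 0 = 3)
(J(M(-2))/(-238))*6 = (3/(-238))*6 = (3*(-1/238))*6 = -3/238*6 = -9/119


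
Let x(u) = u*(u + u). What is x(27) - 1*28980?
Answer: -27522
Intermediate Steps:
x(u) = 2*u² (x(u) = u*(2*u) = 2*u²)
x(27) - 1*28980 = 2*27² - 1*28980 = 2*729 - 28980 = 1458 - 28980 = -27522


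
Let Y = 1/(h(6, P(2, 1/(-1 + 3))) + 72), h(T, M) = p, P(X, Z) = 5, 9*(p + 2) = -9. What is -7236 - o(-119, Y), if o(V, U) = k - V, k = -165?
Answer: -7190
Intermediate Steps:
p = -3 (p = -2 + (⅑)*(-9) = -2 - 1 = -3)
h(T, M) = -3
Y = 1/69 (Y = 1/(-3 + 72) = 1/69 ≈ 0.014493)
o(V, U) = -165 - V
-7236 - o(-119, Y) = -7236 - (-165 - 1*(-119)) = -7236 - (-165 + 119) = -7236 - 1*(-46) = -7236 + 46 = -7190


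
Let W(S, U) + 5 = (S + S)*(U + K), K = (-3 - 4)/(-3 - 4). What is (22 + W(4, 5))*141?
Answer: 9165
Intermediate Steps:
K = 1 (K = -7/(-7) = -7*(-⅐) = 1)
W(S, U) = -5 + 2*S*(1 + U) (W(S, U) = -5 + (S + S)*(U + 1) = -5 + (2*S)*(1 + U) = -5 + 2*S*(1 + U))
(22 + W(4, 5))*141 = (22 + (-5 + 2*4 + 2*4*5))*141 = (22 + (-5 + 8 + 40))*141 = (22 + 43)*141 = 65*141 = 9165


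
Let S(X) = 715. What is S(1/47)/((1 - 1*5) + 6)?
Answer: 715/2 ≈ 357.50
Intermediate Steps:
S(1/47)/((1 - 1*5) + 6) = 715/((1 - 1*5) + 6) = 715/((1 - 5) + 6) = 715/(-4 + 6) = 715/2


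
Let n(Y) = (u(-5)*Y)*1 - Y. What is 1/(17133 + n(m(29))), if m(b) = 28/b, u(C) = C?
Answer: 29/496689 ≈ 5.8387e-5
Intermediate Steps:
n(Y) = -6*Y (n(Y) = -5*Y*1 - Y = -5*Y - Y = -6*Y)
1/(17133 + n(m(29))) = 1/(17133 - 168/29) = 1/(496689/29) = 29/496689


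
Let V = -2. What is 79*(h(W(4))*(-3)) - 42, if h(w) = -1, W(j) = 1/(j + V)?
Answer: 195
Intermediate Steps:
W(j) = 1/(-2 + j) (W(j) = 1/(j - 2) = 1/(-2 + j))
79*(h(W(4))*(-3)) - 42 = 79*(-1*(-3)) - 42 = 79*3 - 42 = 237 - 42 = 195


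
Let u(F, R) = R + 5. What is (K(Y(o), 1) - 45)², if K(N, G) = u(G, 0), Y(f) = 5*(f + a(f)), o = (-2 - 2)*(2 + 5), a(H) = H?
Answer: 1600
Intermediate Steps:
u(F, R) = 5 + R
o = -28 (o = -4*7 = -28)
Y(f) = 10*f (Y(f) = 5*(f + f) = 5*(2*f) = 10*f)
K(N, G) = 5 (K(N, G) = 5 + 0 = 5)
(K(Y(o), 1) - 45)² = (5 - 45)² = (-40)² = 1600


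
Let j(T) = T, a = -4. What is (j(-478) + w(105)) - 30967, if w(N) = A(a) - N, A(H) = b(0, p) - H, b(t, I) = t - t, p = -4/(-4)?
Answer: -31546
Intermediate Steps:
p = 1 (p = -4*(-¼) = 1)
b(t, I) = 0
A(H) = -H (A(H) = 0 - H = -H)
w(N) = 4 - N (w(N) = -1*(-4) - N = 4 - N)
(j(-478) + w(105)) - 30967 = (-478 + (4 - 1*105)) - 30967 = (-478 + (4 - 105)) - 30967 = (-478 - 101) - 30967 = -579 - 30967 = -31546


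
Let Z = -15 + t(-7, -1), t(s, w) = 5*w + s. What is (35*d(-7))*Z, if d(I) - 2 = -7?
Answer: 4725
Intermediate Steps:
t(s, w) = s + 5*w
d(I) = -5 (d(I) = 2 - 7 = -5)
Z = -27 (Z = -15 + (-7 + 5*(-1)) = -15 + (-7 - 5) = -15 - 12 = -27)
(35*d(-7))*Z = (35*(-5))*(-27) = -175*(-27) = 4725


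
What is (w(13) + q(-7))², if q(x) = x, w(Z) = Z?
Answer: 36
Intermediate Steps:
(w(13) + q(-7))² = (13 - 7)² = 6² = 36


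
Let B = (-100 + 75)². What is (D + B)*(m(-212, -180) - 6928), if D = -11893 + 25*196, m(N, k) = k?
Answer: 45263744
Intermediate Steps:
B = 625 (B = (-25)² = 625)
D = -6993 (D = -11893 + 4900 = -6993)
(D + B)*(m(-212, -180) - 6928) = (-6993 + 625)*(-180 - 6928) = -6368*(-7108) = 45263744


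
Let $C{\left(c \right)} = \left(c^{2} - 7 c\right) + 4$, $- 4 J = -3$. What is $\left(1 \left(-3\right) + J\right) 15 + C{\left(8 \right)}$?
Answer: $- \frac{87}{4} \approx -21.75$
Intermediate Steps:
$J = \frac{3}{4}$ ($J = \left(- \frac{1}{4}\right) \left(-3\right) = \frac{3}{4} \approx 0.75$)
$C{\left(c \right)} = 4 + c^{2} - 7 c$
$\left(1 \left(-3\right) + J\right) 15 + C{\left(8 \right)} = \left(1 \left(-3\right) + \frac{3}{4}\right) 15 + \left(4 + 8^{2} - 56\right) = \left(-3 + \frac{3}{4}\right) 15 + \left(4 + 64 - 56\right) = \left(- \frac{9}{4}\right) 15 + 12 = - \frac{135}{4} + 12 = - \frac{87}{4}$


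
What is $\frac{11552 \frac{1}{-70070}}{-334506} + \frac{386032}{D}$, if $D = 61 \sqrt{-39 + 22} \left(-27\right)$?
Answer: $\frac{2888}{5859708855} + \frac{386032 i \sqrt{17}}{27999} \approx 4.9286 \cdot 10^{-7} + 56.847 i$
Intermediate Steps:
$D = - 1647 i \sqrt{17}$ ($D = 61 \sqrt{-17} \left(-27\right) = 61 i \sqrt{17} \left(-27\right) = - 1647 i \sqrt{17} \approx - 6790.8 i$)
$\frac{11552 \frac{1}{-70070}}{-334506} + \frac{386032}{D} = \frac{11552 \frac{1}{-70070}}{-334506} + \frac{386032}{\left(-1647\right) i \sqrt{17}} = 11552 \left(- \frac{1}{70070}\right) \left(- \frac{1}{334506}\right) + 386032 \frac{i \sqrt{17}}{27999} = \left(- \frac{5776}{35035}\right) \left(- \frac{1}{334506}\right) + \frac{386032 i \sqrt{17}}{27999} = \frac{2888}{5859708855} + \frac{386032 i \sqrt{17}}{27999}$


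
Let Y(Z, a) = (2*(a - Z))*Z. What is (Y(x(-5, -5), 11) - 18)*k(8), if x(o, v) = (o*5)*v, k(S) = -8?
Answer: 228144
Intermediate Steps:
x(o, v) = 5*o*v (x(o, v) = (5*o)*v = 5*o*v)
Y(Z, a) = Z*(-2*Z + 2*a) (Y(Z, a) = (-2*Z + 2*a)*Z = Z*(-2*Z + 2*a))
(Y(x(-5, -5), 11) - 18)*k(8) = (2*(5*(-5)*(-5))*(11 - 5*(-5)*(-5)) - 18)*(-8) = (2*125*(11 - 1*125) - 18)*(-8) = (2*125*(11 - 125) - 18)*(-8) = (2*125*(-114) - 18)*(-8) = (-28500 - 18)*(-8) = -28518*(-8) = 228144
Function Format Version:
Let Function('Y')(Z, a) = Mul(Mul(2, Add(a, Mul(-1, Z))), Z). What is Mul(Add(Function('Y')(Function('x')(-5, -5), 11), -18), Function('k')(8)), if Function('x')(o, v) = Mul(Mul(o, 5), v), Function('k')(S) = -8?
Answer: 228144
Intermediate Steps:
Function('x')(o, v) = Mul(5, o, v) (Function('x')(o, v) = Mul(Mul(5, o), v) = Mul(5, o, v))
Function('Y')(Z, a) = Mul(Z, Add(Mul(-2, Z), Mul(2, a))) (Function('Y')(Z, a) = Mul(Add(Mul(-2, Z), Mul(2, a)), Z) = Mul(Z, Add(Mul(-2, Z), Mul(2, a))))
Mul(Add(Function('Y')(Function('x')(-5, -5), 11), -18), Function('k')(8)) = Mul(Add(Mul(2, Mul(5, -5, -5), Add(11, Mul(-1, Mul(5, -5, -5)))), -18), -8) = Mul(Add(Mul(2, 125, Add(11, Mul(-1, 125))), -18), -8) = Mul(Add(Mul(2, 125, Add(11, -125)), -18), -8) = Mul(Add(Mul(2, 125, -114), -18), -8) = Mul(Add(-28500, -18), -8) = Mul(-28518, -8) = 228144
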